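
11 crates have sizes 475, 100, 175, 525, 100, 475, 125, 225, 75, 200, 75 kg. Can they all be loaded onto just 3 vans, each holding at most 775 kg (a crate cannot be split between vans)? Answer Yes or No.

Total = 2550 kg; ⌈2550/775⌉ = 4.
At least 4 vans are required, but only 3 are allowed.

No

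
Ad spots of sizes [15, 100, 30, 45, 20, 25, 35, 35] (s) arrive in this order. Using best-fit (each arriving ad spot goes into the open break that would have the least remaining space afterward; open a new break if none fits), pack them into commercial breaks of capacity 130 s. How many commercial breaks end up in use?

  15 → break 1 (new)  [load 15/130]
  100 → break 1  [load 115/130]
  30 → break 2 (new)  [load 30/130]
  45 → break 2  [load 75/130]
  20 → break 2  [load 95/130]
  25 → break 2  [load 120/130]
  35 → break 3 (new)  [load 35/130]
  35 → break 3  [load 70/130]
3 commercial breaks opened.

3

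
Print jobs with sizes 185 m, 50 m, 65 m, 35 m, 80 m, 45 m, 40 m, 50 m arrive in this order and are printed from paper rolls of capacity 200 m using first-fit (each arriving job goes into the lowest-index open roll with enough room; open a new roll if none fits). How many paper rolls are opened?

3

  185 → roll 1 (new)  [load 185/200]
  50 → roll 2 (new)  [load 50/200]
  65 → roll 2  [load 115/200]
  35 → roll 2  [load 150/200]
  80 → roll 3 (new)  [load 80/200]
  45 → roll 2  [load 195/200]
  40 → roll 3  [load 120/200]
  50 → roll 3  [load 170/200]
3 paper rolls opened.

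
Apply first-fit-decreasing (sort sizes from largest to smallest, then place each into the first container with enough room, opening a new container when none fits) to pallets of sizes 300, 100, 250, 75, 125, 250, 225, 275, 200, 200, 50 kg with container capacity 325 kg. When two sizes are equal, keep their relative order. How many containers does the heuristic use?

Sorted descending: 300, 275, 250, 250, 225, 200, 200, 125, 100, 75, 50.
  300 → container 1 (new)  [load 300/325]
  275 → container 2 (new)  [load 275/325]
  250 → container 3 (new)  [load 250/325]
  250 → container 4 (new)  [load 250/325]
  225 → container 5 (new)  [load 225/325]
  200 → container 6 (new)  [load 200/325]
  200 → container 7 (new)  [load 200/325]
  125 → container 6  [load 325/325]
  100 → container 5  [load 325/325]
  75 → container 3  [load 325/325]
  50 → container 2  [load 325/325]
7 containers opened.

7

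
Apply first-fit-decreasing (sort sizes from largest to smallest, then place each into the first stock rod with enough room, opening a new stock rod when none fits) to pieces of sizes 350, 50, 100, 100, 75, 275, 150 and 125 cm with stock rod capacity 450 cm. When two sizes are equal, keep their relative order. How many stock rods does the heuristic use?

Sorted descending: 350, 275, 150, 125, 100, 100, 75, 50.
  350 → stock rod 1 (new)  [load 350/450]
  275 → stock rod 2 (new)  [load 275/450]
  150 → stock rod 2  [load 425/450]
  125 → stock rod 3 (new)  [load 125/450]
  100 → stock rod 1  [load 450/450]
  100 → stock rod 3  [load 225/450]
  75 → stock rod 3  [load 300/450]
  50 → stock rod 3  [load 350/450]
3 stock rods opened.

3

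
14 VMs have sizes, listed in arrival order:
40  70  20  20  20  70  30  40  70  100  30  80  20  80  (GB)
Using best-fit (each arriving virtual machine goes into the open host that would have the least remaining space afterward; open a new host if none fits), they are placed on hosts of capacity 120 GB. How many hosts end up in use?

  40 → host 1 (new)  [load 40/120]
  70 → host 1  [load 110/120]
  20 → host 2 (new)  [load 20/120]
  20 → host 2  [load 40/120]
  20 → host 2  [load 60/120]
  70 → host 3 (new)  [load 70/120]
  30 → host 3  [load 100/120]
  40 → host 2  [load 100/120]
  70 → host 4 (new)  [load 70/120]
  100 → host 5 (new)  [load 100/120]
  30 → host 4  [load 100/120]
  80 → host 6 (new)  [load 80/120]
  20 → host 2  [load 120/120]
  80 → host 7 (new)  [load 80/120]
7 hosts opened.

7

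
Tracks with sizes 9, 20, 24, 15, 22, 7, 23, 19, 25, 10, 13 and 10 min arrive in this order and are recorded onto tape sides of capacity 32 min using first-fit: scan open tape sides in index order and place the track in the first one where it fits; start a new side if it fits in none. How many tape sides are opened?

  9 → side 1 (new)  [load 9/32]
  20 → side 1  [load 29/32]
  24 → side 2 (new)  [load 24/32]
  15 → side 3 (new)  [load 15/32]
  22 → side 4 (new)  [load 22/32]
  7 → side 2  [load 31/32]
  23 → side 5 (new)  [load 23/32]
  19 → side 6 (new)  [load 19/32]
  25 → side 7 (new)  [load 25/32]
  10 → side 3  [load 25/32]
  13 → side 6  [load 32/32]
  10 → side 4  [load 32/32]
7 tape sides opened.

7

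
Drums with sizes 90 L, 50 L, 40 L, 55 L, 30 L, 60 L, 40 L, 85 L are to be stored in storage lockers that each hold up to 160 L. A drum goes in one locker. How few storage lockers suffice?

Total = 90 + 85 + 60 + 55 + 50 + 40 + 40 + 30 = 450 L.
Lower bound: ⌈450/160⌉ = 3 storage lockers.
A packing using 3 storage lockers:
  locker 1: 90 + 60 = 150
  locker 2: 85 + 55 = 140
  locker 3: 50 + 40 + 40 + 30 = 160
This matches the lower bound, so 3 is optimal.

3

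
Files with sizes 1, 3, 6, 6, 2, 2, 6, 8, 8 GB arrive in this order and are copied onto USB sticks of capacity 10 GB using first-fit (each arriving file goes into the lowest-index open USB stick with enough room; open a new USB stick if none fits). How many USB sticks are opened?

  1 → USB stick 1 (new)  [load 1/10]
  3 → USB stick 1  [load 4/10]
  6 → USB stick 1  [load 10/10]
  6 → USB stick 2 (new)  [load 6/10]
  2 → USB stick 2  [load 8/10]
  2 → USB stick 2  [load 10/10]
  6 → USB stick 3 (new)  [load 6/10]
  8 → USB stick 4 (new)  [load 8/10]
  8 → USB stick 5 (new)  [load 8/10]
5 USB sticks opened.

5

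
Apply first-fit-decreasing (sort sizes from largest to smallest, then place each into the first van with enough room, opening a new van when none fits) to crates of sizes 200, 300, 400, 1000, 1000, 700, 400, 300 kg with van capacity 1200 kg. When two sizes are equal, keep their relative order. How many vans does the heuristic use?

4

Sorted descending: 1000, 1000, 700, 400, 400, 300, 300, 200.
  1000 → van 1 (new)  [load 1000/1200]
  1000 → van 2 (new)  [load 1000/1200]
  700 → van 3 (new)  [load 700/1200]
  400 → van 3  [load 1100/1200]
  400 → van 4 (new)  [load 400/1200]
  300 → van 4  [load 700/1200]
  300 → van 4  [load 1000/1200]
  200 → van 1  [load 1200/1200]
4 vans opened.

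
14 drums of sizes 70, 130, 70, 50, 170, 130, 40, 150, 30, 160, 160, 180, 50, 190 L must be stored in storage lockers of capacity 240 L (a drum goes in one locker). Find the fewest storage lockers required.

Total = 190 + 180 + 170 + 160 + 160 + 150 + 130 + 130 + 70 + 70 + 50 + 50 + 40 + 30 = 1580 L.
Lower bound: ⌈1580/240⌉ = 7 storage lockers.
Also, 8 drums each exceed 120 L, and no two of those can share a locker, so at least 8 storage lockers are needed.
A packing using 8 storage lockers:
  locker 1: 190 + 50 = 240
  locker 2: 180 + 50 = 230
  locker 3: 170 + 70 = 240
  locker 4: 160 + 70 = 230
  locker 5: 160 + 40 + 30 = 230
  locker 6: 150 = 150
  locker 7: 130 = 130
  locker 8: 130 = 130
This matches the lower bound, so 8 is optimal.

8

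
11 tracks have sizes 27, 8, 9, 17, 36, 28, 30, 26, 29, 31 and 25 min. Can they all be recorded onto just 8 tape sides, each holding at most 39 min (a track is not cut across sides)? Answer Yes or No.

No

Total = 266 min; ⌈266/39⌉ = 7.
8 tracks each exceed half the capacity and cannot share a side, forcing at least 8 tape sides.
The bound of 8 does not rule out 8, but exhaustive search shows no assignment into 8 tape sides of capacity 39 min exists — the minimum is 9.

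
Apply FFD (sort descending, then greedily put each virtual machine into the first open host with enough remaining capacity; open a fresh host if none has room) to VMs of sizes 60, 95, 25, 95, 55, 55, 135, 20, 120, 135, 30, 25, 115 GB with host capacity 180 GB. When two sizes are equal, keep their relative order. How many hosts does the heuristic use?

Sorted descending: 135, 135, 120, 115, 95, 95, 60, 55, 55, 30, 25, 25, 20.
  135 → host 1 (new)  [load 135/180]
  135 → host 2 (new)  [load 135/180]
  120 → host 3 (new)  [load 120/180]
  115 → host 4 (new)  [load 115/180]
  95 → host 5 (new)  [load 95/180]
  95 → host 6 (new)  [load 95/180]
  60 → host 3  [load 180/180]
  55 → host 4  [load 170/180]
  55 → host 5  [load 150/180]
  30 → host 1  [load 165/180]
  25 → host 2  [load 160/180]
  25 → host 5  [load 175/180]
  20 → host 2  [load 180/180]
6 hosts opened.

6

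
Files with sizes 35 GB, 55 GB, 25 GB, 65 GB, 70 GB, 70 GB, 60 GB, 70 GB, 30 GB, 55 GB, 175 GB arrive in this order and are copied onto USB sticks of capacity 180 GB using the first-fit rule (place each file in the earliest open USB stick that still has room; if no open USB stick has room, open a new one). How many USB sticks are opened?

  35 → USB stick 1 (new)  [load 35/180]
  55 → USB stick 1  [load 90/180]
  25 → USB stick 1  [load 115/180]
  65 → USB stick 1  [load 180/180]
  70 → USB stick 2 (new)  [load 70/180]
  70 → USB stick 2  [load 140/180]
  60 → USB stick 3 (new)  [load 60/180]
  70 → USB stick 3  [load 130/180]
  30 → USB stick 2  [load 170/180]
  55 → USB stick 4 (new)  [load 55/180]
  175 → USB stick 5 (new)  [load 175/180]
5 USB sticks opened.

5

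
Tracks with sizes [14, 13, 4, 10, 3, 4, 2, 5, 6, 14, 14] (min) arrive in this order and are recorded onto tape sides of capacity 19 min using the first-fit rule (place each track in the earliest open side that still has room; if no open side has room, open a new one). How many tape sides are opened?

6

  14 → side 1 (new)  [load 14/19]
  13 → side 2 (new)  [load 13/19]
  4 → side 1  [load 18/19]
  10 → side 3 (new)  [load 10/19]
  3 → side 2  [load 16/19]
  4 → side 3  [load 14/19]
  2 → side 2  [load 18/19]
  5 → side 3  [load 19/19]
  6 → side 4 (new)  [load 6/19]
  14 → side 5 (new)  [load 14/19]
  14 → side 6 (new)  [load 14/19]
6 tape sides opened.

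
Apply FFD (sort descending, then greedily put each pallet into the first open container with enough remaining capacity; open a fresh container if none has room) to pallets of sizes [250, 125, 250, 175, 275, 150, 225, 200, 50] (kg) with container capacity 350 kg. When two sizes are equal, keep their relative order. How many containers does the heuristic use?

Sorted descending: 275, 250, 250, 225, 200, 175, 150, 125, 50.
  275 → container 1 (new)  [load 275/350]
  250 → container 2 (new)  [load 250/350]
  250 → container 3 (new)  [load 250/350]
  225 → container 4 (new)  [load 225/350]
  200 → container 5 (new)  [load 200/350]
  175 → container 6 (new)  [load 175/350]
  150 → container 5  [load 350/350]
  125 → container 4  [load 350/350]
  50 → container 1  [load 325/350]
6 containers opened.

6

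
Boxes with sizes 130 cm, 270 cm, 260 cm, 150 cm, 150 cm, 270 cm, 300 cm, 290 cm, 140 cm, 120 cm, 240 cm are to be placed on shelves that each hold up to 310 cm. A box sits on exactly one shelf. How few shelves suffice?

Total = 300 + 290 + 270 + 270 + 260 + 240 + 150 + 150 + 140 + 130 + 120 = 2320 cm.
Lower bound: ⌈2320/310⌉ = 8 shelves.
A packing using 9 shelves:
  shelf 1: 300 = 300
  shelf 2: 290 = 290
  shelf 3: 270 = 270
  shelf 4: 270 = 270
  shelf 5: 260 = 260
  shelf 6: 240 = 240
  shelf 7: 150 + 150 = 300
  shelf 8: 140 + 130 = 270
  shelf 9: 120 = 120
No arrangement into 8 shelves stays within capacity, so 9 is optimal.

9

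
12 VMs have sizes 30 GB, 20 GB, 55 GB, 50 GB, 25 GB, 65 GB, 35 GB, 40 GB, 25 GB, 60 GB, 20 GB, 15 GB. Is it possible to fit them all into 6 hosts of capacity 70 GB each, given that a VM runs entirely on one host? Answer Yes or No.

Total = 440 GB; ⌈440/70⌉ = 7.
At least 7 hosts are required, but only 6 are allowed.

No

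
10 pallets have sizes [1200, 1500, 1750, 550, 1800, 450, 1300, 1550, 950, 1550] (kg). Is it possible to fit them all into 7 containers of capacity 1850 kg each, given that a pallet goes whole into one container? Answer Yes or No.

Total = 12600 kg; ⌈12600/1850⌉ = 7.
8 pallets each exceed half the capacity and cannot share a container, forcing at least 8 containers.
At least 8 containers are required, but only 7 are allowed.

No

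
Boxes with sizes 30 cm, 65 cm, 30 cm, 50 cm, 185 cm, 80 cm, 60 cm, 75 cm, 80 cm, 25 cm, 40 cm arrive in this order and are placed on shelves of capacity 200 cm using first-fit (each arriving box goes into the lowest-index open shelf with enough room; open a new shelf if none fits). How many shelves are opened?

4

  30 → shelf 1 (new)  [load 30/200]
  65 → shelf 1  [load 95/200]
  30 → shelf 1  [load 125/200]
  50 → shelf 1  [load 175/200]
  185 → shelf 2 (new)  [load 185/200]
  80 → shelf 3 (new)  [load 80/200]
  60 → shelf 3  [load 140/200]
  75 → shelf 4 (new)  [load 75/200]
  80 → shelf 4  [load 155/200]
  25 → shelf 1  [load 200/200]
  40 → shelf 3  [load 180/200]
4 shelves opened.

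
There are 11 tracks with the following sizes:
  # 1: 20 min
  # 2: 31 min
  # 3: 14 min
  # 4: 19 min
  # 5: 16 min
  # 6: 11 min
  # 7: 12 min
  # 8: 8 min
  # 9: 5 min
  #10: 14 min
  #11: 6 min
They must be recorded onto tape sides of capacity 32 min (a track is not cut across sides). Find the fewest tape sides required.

5

Total = 31 + 20 + 19 + 16 + 14 + 14 + 12 + 11 + 8 + 6 + 5 = 156 min.
Lower bound: ⌈156/32⌉ = 5 tape sides.
A packing using 5 tape sides:
  side 1: 31 = 31
  side 2: 20 + 12 = 32
  side 3: 19 + 8 + 5 = 32
  side 4: 16 + 14 = 30
  side 5: 14 + 11 + 6 = 31
This matches the lower bound, so 5 is optimal.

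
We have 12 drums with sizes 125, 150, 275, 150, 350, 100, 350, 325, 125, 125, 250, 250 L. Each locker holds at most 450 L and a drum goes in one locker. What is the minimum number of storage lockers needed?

7

Total = 350 + 350 + 325 + 275 + 250 + 250 + 150 + 150 + 125 + 125 + 125 + 100 = 2575 L.
Lower bound: ⌈2575/450⌉ = 6 storage lockers.
A packing using 7 storage lockers:
  locker 1: 350 + 100 = 450
  locker 2: 350 = 350
  locker 3: 325 + 125 = 450
  locker 4: 275 + 150 = 425
  locker 5: 250 + 150 = 400
  locker 6: 250 + 125 = 375
  locker 7: 125 = 125
No arrangement into 6 storage lockers stays within capacity, so 7 is optimal.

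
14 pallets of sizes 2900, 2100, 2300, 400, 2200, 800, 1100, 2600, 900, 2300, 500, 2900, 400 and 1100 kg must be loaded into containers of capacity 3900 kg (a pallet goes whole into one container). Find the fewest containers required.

7

Total = 2900 + 2900 + 2600 + 2300 + 2300 + 2200 + 2100 + 1100 + 1100 + 900 + 800 + 500 + 400 + 400 = 22500 kg.
Lower bound: ⌈22500/3900⌉ = 6 containers.
Also, 7 pallets each exceed 1950 kg, and no two of those can share a container, so at least 7 containers are needed.
A packing using 7 containers:
  container 1: 2900 + 900 = 3800
  container 2: 2900 + 800 = 3700
  container 3: 2600 + 1100 = 3700
  container 4: 2300 + 1100 + 500 = 3900
  container 5: 2300 + 400 + 400 = 3100
  container 6: 2200 = 2200
  container 7: 2100 = 2100
This matches the lower bound, so 7 is optimal.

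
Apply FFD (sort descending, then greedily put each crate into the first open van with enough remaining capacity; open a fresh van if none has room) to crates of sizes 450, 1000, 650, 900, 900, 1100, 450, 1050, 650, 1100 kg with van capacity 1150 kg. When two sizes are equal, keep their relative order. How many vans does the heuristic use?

Sorted descending: 1100, 1100, 1050, 1000, 900, 900, 650, 650, 450, 450.
  1100 → van 1 (new)  [load 1100/1150]
  1100 → van 2 (new)  [load 1100/1150]
  1050 → van 3 (new)  [load 1050/1150]
  1000 → van 4 (new)  [load 1000/1150]
  900 → van 5 (new)  [load 900/1150]
  900 → van 6 (new)  [load 900/1150]
  650 → van 7 (new)  [load 650/1150]
  650 → van 8 (new)  [load 650/1150]
  450 → van 7  [load 1100/1150]
  450 → van 8  [load 1100/1150]
8 vans opened.

8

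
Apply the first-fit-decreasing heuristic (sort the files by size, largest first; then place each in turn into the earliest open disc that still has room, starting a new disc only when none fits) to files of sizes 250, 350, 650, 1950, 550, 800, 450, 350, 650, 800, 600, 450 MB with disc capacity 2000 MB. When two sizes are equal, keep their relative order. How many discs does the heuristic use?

Sorted descending: 1950, 800, 800, 650, 650, 600, 550, 450, 450, 350, 350, 250.
  1950 → disc 1 (new)  [load 1950/2000]
  800 → disc 2 (new)  [load 800/2000]
  800 → disc 2  [load 1600/2000]
  650 → disc 3 (new)  [load 650/2000]
  650 → disc 3  [load 1300/2000]
  600 → disc 3  [load 1900/2000]
  550 → disc 4 (new)  [load 550/2000]
  450 → disc 4  [load 1000/2000]
  450 → disc 4  [load 1450/2000]
  350 → disc 2  [load 1950/2000]
  350 → disc 4  [load 1800/2000]
  250 → disc 5 (new)  [load 250/2000]
5 discs opened.

5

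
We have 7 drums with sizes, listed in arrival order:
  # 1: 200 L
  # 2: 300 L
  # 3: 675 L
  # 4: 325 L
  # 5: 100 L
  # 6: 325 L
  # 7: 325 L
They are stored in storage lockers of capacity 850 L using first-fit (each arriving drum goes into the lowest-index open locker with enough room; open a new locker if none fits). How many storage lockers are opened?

3

  200 → locker 1 (new)  [load 200/850]
  300 → locker 1  [load 500/850]
  675 → locker 2 (new)  [load 675/850]
  325 → locker 1  [load 825/850]
  100 → locker 2  [load 775/850]
  325 → locker 3 (new)  [load 325/850]
  325 → locker 3  [load 650/850]
3 storage lockers opened.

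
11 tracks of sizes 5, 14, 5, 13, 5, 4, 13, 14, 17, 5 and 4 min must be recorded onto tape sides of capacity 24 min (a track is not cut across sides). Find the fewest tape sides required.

Total = 17 + 14 + 14 + 13 + 13 + 5 + 5 + 5 + 5 + 4 + 4 = 99 min.
Lower bound: ⌈99/24⌉ = 5 tape sides.
A packing using 5 tape sides:
  side 1: 17 + 5 = 22
  side 2: 14 + 5 + 5 = 24
  side 3: 14 + 5 + 4 = 23
  side 4: 13 + 4 = 17
  side 5: 13 = 13
This matches the lower bound, so 5 is optimal.

5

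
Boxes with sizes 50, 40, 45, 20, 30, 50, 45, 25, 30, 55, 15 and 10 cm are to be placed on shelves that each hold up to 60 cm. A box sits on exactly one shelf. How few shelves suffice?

8

Total = 55 + 50 + 50 + 45 + 45 + 40 + 30 + 30 + 25 + 20 + 15 + 10 = 415 cm.
Lower bound: ⌈415/60⌉ = 7 shelves.
A packing using 8 shelves:
  shelf 1: 55 = 55
  shelf 2: 50 + 10 = 60
  shelf 3: 50 = 50
  shelf 4: 45 + 15 = 60
  shelf 5: 45 = 45
  shelf 6: 40 + 20 = 60
  shelf 7: 30 + 30 = 60
  shelf 8: 25 = 25
No arrangement into 7 shelves stays within capacity, so 8 is optimal.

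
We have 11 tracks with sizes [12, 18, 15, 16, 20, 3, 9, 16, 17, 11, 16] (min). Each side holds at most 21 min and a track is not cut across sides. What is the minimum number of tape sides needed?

9

Total = 20 + 18 + 17 + 16 + 16 + 16 + 15 + 12 + 11 + 9 + 3 = 153 min.
Lower bound: ⌈153/21⌉ = 8 tape sides.
Also, 9 tracks each exceed 21/2 min, and no two of those can share a side, so at least 9 tape sides are needed.
A packing using 9 tape sides:
  side 1: 20 = 20
  side 2: 18 + 3 = 21
  side 3: 17 = 17
  side 4: 16 = 16
  side 5: 16 = 16
  side 6: 16 = 16
  side 7: 15 = 15
  side 8: 12 + 9 = 21
  side 9: 11 = 11
This matches the lower bound, so 9 is optimal.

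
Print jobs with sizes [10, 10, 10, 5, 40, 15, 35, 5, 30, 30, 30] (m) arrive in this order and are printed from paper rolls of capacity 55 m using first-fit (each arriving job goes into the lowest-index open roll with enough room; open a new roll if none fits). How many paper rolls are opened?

  10 → roll 1 (new)  [load 10/55]
  10 → roll 1  [load 20/55]
  10 → roll 1  [load 30/55]
  5 → roll 1  [load 35/55]
  40 → roll 2 (new)  [load 40/55]
  15 → roll 1  [load 50/55]
  35 → roll 3 (new)  [load 35/55]
  5 → roll 1  [load 55/55]
  30 → roll 4 (new)  [load 30/55]
  30 → roll 5 (new)  [load 30/55]
  30 → roll 6 (new)  [load 30/55]
6 paper rolls opened.

6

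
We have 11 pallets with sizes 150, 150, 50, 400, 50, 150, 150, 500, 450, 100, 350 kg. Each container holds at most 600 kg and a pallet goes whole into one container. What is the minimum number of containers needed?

5

Total = 500 + 450 + 400 + 350 + 150 + 150 + 150 + 150 + 100 + 50 + 50 = 2500 kg.
Lower bound: ⌈2500/600⌉ = 5 containers.
A packing using 5 containers:
  container 1: 500 + 100 = 600
  container 2: 450 + 150 = 600
  container 3: 400 + 150 + 50 = 600
  container 4: 350 + 150 + 50 = 550
  container 5: 150 = 150
This matches the lower bound, so 5 is optimal.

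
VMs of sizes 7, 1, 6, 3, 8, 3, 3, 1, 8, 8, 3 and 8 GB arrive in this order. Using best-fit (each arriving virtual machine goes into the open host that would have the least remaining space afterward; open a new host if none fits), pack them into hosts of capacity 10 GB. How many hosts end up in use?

7

  7 → host 1 (new)  [load 7/10]
  1 → host 1  [load 8/10]
  6 → host 2 (new)  [load 6/10]
  3 → host 2  [load 9/10]
  8 → host 3 (new)  [load 8/10]
  3 → host 4 (new)  [load 3/10]
  3 → host 4  [load 6/10]
  1 → host 2  [load 10/10]
  8 → host 5 (new)  [load 8/10]
  8 → host 6 (new)  [load 8/10]
  3 → host 4  [load 9/10]
  8 → host 7 (new)  [load 8/10]
7 hosts opened.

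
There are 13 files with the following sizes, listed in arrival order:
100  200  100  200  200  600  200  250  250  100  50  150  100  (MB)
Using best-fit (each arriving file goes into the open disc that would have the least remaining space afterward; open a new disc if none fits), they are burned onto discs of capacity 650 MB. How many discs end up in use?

4

  100 → disc 1 (new)  [load 100/650]
  200 → disc 1  [load 300/650]
  100 → disc 1  [load 400/650]
  200 → disc 1  [load 600/650]
  200 → disc 2 (new)  [load 200/650]
  600 → disc 3 (new)  [load 600/650]
  200 → disc 2  [load 400/650]
  250 → disc 2  [load 650/650]
  250 → disc 4 (new)  [load 250/650]
  100 → disc 4  [load 350/650]
  50 → disc 1  [load 650/650]
  150 → disc 4  [load 500/650]
  100 → disc 4  [load 600/650]
4 discs opened.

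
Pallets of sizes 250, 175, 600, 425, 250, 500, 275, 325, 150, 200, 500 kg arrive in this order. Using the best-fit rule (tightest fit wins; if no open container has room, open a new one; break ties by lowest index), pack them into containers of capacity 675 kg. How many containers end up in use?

  250 → container 1 (new)  [load 250/675]
  175 → container 1  [load 425/675]
  600 → container 2 (new)  [load 600/675]
  425 → container 3 (new)  [load 425/675]
  250 → container 1  [load 675/675]
  500 → container 4 (new)  [load 500/675]
  275 → container 5 (new)  [load 275/675]
  325 → container 5  [load 600/675]
  150 → container 4  [load 650/675]
  200 → container 3  [load 625/675]
  500 → container 6 (new)  [load 500/675]
6 containers opened.

6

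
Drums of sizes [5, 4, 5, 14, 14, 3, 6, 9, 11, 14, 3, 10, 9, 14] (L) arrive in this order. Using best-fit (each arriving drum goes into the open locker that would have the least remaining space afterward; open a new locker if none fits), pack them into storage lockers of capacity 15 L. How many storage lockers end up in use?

  5 → locker 1 (new)  [load 5/15]
  4 → locker 1  [load 9/15]
  5 → locker 1  [load 14/15]
  14 → locker 2 (new)  [load 14/15]
  14 → locker 3 (new)  [load 14/15]
  3 → locker 4 (new)  [load 3/15]
  6 → locker 4  [load 9/15]
  9 → locker 5 (new)  [load 9/15]
  11 → locker 6 (new)  [load 11/15]
  14 → locker 7 (new)  [load 14/15]
  3 → locker 6  [load 14/15]
  10 → locker 8 (new)  [load 10/15]
  9 → locker 9 (new)  [load 9/15]
  14 → locker 10 (new)  [load 14/15]
10 storage lockers opened.

10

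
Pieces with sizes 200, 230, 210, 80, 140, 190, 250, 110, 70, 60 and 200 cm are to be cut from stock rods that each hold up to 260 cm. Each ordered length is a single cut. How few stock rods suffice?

Total = 250 + 230 + 210 + 200 + 200 + 190 + 140 + 110 + 80 + 70 + 60 = 1740 cm.
Lower bound: ⌈1740/260⌉ = 7 stock rods.
A packing using 8 stock rods:
  stock rod 1: 250 = 250
  stock rod 2: 230 = 230
  stock rod 3: 210 = 210
  stock rod 4: 200 + 60 = 260
  stock rod 5: 200 = 200
  stock rod 6: 190 + 70 = 260
  stock rod 7: 140 + 110 = 250
  stock rod 8: 80 = 80
No arrangement into 7 stock rods stays within capacity, so 8 is optimal.

8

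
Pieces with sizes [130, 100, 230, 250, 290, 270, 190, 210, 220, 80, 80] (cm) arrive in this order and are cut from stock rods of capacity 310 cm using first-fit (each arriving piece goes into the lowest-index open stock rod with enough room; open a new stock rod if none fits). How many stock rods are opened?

  130 → stock rod 1 (new)  [load 130/310]
  100 → stock rod 1  [load 230/310]
  230 → stock rod 2 (new)  [load 230/310]
  250 → stock rod 3 (new)  [load 250/310]
  290 → stock rod 4 (new)  [load 290/310]
  270 → stock rod 5 (new)  [load 270/310]
  190 → stock rod 6 (new)  [load 190/310]
  210 → stock rod 7 (new)  [load 210/310]
  220 → stock rod 8 (new)  [load 220/310]
  80 → stock rod 1  [load 310/310]
  80 → stock rod 2  [load 310/310]
8 stock rods opened.

8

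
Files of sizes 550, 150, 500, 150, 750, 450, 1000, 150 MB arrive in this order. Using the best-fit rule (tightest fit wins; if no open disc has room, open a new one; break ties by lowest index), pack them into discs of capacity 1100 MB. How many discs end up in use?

4

  550 → disc 1 (new)  [load 550/1100]
  150 → disc 1  [load 700/1100]
  500 → disc 2 (new)  [load 500/1100]
  150 → disc 1  [load 850/1100]
  750 → disc 3 (new)  [load 750/1100]
  450 → disc 2  [load 950/1100]
  1000 → disc 4 (new)  [load 1000/1100]
  150 → disc 2  [load 1100/1100]
4 discs opened.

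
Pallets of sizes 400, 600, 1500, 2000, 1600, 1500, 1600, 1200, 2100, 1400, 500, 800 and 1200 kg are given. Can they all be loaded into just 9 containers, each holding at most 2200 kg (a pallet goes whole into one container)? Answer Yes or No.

A valid assignment using 9 containers:
  container 1: 2100 = 2100
  container 2: 2000 = 2000
  container 3: 1600 + 600 = 2200
  container 4: 1600 + 500 = 2100
  container 5: 1500 + 400 = 1900
  container 6: 1500 = 1500
  container 7: 1400 + 800 = 2200
  container 8: 1200 = 1200
  container 9: 1200 = 1200
Every load is within 2200 kg, so 9 containers suffice.

Yes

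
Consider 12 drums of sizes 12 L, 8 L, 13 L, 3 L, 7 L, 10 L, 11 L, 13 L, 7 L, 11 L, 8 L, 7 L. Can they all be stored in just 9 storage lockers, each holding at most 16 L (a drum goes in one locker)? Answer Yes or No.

A valid assignment using 9 storage lockers:
  locker 1: 13 + 3 = 16
  locker 2: 13 = 13
  locker 3: 12 = 12
  locker 4: 11 = 11
  locker 5: 11 = 11
  locker 6: 10 = 10
  locker 7: 8 + 8 = 16
  locker 8: 7 + 7 = 14
  locker 9: 7 = 7
Every load is within 16 L, so 9 storage lockers suffice.

Yes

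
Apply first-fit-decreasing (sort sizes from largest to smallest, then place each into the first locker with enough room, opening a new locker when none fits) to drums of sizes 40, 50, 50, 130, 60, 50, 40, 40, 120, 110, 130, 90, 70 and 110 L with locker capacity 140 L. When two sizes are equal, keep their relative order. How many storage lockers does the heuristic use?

9

Sorted descending: 130, 130, 120, 110, 110, 90, 70, 60, 50, 50, 50, 40, 40, 40.
  130 → locker 1 (new)  [load 130/140]
  130 → locker 2 (new)  [load 130/140]
  120 → locker 3 (new)  [load 120/140]
  110 → locker 4 (new)  [load 110/140]
  110 → locker 5 (new)  [load 110/140]
  90 → locker 6 (new)  [load 90/140]
  70 → locker 7 (new)  [load 70/140]
  60 → locker 7  [load 130/140]
  50 → locker 6  [load 140/140]
  50 → locker 8 (new)  [load 50/140]
  50 → locker 8  [load 100/140]
  40 → locker 8  [load 140/140]
  40 → locker 9 (new)  [load 40/140]
  40 → locker 9  [load 80/140]
9 storage lockers opened.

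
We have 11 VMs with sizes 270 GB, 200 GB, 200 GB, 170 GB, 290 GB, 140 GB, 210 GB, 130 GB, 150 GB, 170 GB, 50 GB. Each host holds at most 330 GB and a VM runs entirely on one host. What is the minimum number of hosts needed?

Total = 290 + 270 + 210 + 200 + 200 + 170 + 170 + 150 + 140 + 130 + 50 = 1980 GB.
Lower bound: ⌈1980/330⌉ = 6 hosts.
Also, 7 VMs each exceed 165 GB, and no two of those can share a host, so at least 7 hosts are needed.
A packing using 7 hosts:
  host 1: 290 = 290
  host 2: 270 + 50 = 320
  host 3: 210 = 210
  host 4: 200 + 130 = 330
  host 5: 200 = 200
  host 6: 170 + 150 = 320
  host 7: 170 + 140 = 310
This matches the lower bound, so 7 is optimal.

7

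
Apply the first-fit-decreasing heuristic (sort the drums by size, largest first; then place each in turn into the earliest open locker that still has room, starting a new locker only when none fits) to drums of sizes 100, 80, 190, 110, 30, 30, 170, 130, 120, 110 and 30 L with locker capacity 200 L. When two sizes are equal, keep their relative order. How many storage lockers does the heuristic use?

7

Sorted descending: 190, 170, 130, 120, 110, 110, 100, 80, 30, 30, 30.
  190 → locker 1 (new)  [load 190/200]
  170 → locker 2 (new)  [load 170/200]
  130 → locker 3 (new)  [load 130/200]
  120 → locker 4 (new)  [load 120/200]
  110 → locker 5 (new)  [load 110/200]
  110 → locker 6 (new)  [load 110/200]
  100 → locker 7 (new)  [load 100/200]
  80 → locker 4  [load 200/200]
  30 → locker 2  [load 200/200]
  30 → locker 3  [load 160/200]
  30 → locker 3  [load 190/200]
7 storage lockers opened.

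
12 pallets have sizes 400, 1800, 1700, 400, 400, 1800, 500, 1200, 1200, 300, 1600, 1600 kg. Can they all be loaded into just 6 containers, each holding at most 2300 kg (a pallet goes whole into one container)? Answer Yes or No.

No

Total = 12900 kg; ⌈12900/2300⌉ = 6.
7 pallets each exceed half the capacity and cannot share a container, forcing at least 7 containers.
At least 7 containers are required, but only 6 are allowed.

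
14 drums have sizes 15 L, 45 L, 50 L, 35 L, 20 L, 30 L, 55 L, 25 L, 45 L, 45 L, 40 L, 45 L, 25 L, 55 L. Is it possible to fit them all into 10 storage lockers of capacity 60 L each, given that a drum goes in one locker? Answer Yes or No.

Yes

A valid assignment using 10 storage lockers:
  locker 1: 55 = 55
  locker 2: 55 = 55
  locker 3: 50 = 50
  locker 4: 45 + 15 = 60
  locker 5: 45 = 45
  locker 6: 45 = 45
  locker 7: 45 = 45
  locker 8: 40 + 20 = 60
  locker 9: 35 + 25 = 60
  locker 10: 30 + 25 = 55
Every load is within 60 L, so 10 storage lockers suffice.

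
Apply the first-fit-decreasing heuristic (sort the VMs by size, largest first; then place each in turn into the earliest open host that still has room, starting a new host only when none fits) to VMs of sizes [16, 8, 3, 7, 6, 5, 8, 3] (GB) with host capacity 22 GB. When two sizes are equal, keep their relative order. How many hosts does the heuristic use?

3

Sorted descending: 16, 8, 8, 7, 6, 5, 3, 3.
  16 → host 1 (new)  [load 16/22]
  8 → host 2 (new)  [load 8/22]
  8 → host 2  [load 16/22]
  7 → host 3 (new)  [load 7/22]
  6 → host 1  [load 22/22]
  5 → host 2  [load 21/22]
  3 → host 3  [load 10/22]
  3 → host 3  [load 13/22]
3 hosts opened.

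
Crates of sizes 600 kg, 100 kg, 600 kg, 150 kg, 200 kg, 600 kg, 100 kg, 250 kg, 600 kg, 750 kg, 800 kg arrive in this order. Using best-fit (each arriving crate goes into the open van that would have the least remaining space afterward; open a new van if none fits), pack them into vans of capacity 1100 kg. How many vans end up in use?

6

  600 → van 1 (new)  [load 600/1100]
  100 → van 1  [load 700/1100]
  600 → van 2 (new)  [load 600/1100]
  150 → van 1  [load 850/1100]
  200 → van 1  [load 1050/1100]
  600 → van 3 (new)  [load 600/1100]
  100 → van 2  [load 700/1100]
  250 → van 2  [load 950/1100]
  600 → van 4 (new)  [load 600/1100]
  750 → van 5 (new)  [load 750/1100]
  800 → van 6 (new)  [load 800/1100]
6 vans opened.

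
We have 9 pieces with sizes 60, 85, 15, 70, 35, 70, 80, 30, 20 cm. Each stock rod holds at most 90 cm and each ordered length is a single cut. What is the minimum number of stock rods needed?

Total = 85 + 80 + 70 + 70 + 60 + 35 + 30 + 20 + 15 = 465 cm.
Lower bound: ⌈465/90⌉ = 6 stock rods.
A packing using 6 stock rods:
  stock rod 1: 85 = 85
  stock rod 2: 80 = 80
  stock rod 3: 70 + 20 = 90
  stock rod 4: 70 + 15 = 85
  stock rod 5: 60 + 30 = 90
  stock rod 6: 35 = 35
This matches the lower bound, so 6 is optimal.

6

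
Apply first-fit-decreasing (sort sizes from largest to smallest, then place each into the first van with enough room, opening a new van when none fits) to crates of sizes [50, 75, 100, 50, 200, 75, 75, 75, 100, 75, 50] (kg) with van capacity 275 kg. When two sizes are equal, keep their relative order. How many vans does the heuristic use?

Sorted descending: 200, 100, 100, 75, 75, 75, 75, 75, 50, 50, 50.
  200 → van 1 (new)  [load 200/275]
  100 → van 2 (new)  [load 100/275]
  100 → van 2  [load 200/275]
  75 → van 1  [load 275/275]
  75 → van 2  [load 275/275]
  75 → van 3 (new)  [load 75/275]
  75 → van 3  [load 150/275]
  75 → van 3  [load 225/275]
  50 → van 3  [load 275/275]
  50 → van 4 (new)  [load 50/275]
  50 → van 4  [load 100/275]
4 vans opened.

4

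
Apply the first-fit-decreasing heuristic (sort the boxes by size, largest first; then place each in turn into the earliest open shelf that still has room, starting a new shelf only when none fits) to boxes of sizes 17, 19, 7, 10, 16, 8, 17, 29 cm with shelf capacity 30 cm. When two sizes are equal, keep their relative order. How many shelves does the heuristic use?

Sorted descending: 29, 19, 17, 17, 16, 10, 8, 7.
  29 → shelf 1 (new)  [load 29/30]
  19 → shelf 2 (new)  [load 19/30]
  17 → shelf 3 (new)  [load 17/30]
  17 → shelf 4 (new)  [load 17/30]
  16 → shelf 5 (new)  [load 16/30]
  10 → shelf 2  [load 29/30]
  8 → shelf 3  [load 25/30]
  7 → shelf 4  [load 24/30]
5 shelves opened.

5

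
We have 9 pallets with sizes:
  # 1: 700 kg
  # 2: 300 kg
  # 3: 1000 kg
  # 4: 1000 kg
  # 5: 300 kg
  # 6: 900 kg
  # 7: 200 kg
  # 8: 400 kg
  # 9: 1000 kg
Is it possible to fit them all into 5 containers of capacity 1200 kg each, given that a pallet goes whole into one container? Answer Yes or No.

Total = 5800 kg; ⌈5800/1200⌉ = 5.
The bound of 5 does not rule out 5, but exhaustive search shows no assignment into 5 containers of capacity 1200 kg exists — the minimum is 6.

No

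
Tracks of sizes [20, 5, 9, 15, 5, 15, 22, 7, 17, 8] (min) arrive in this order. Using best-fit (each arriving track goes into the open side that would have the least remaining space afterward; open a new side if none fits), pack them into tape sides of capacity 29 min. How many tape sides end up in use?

5

  20 → side 1 (new)  [load 20/29]
  5 → side 1  [load 25/29]
  9 → side 2 (new)  [load 9/29]
  15 → side 2  [load 24/29]
  5 → side 2  [load 29/29]
  15 → side 3 (new)  [load 15/29]
  22 → side 4 (new)  [load 22/29]
  7 → side 4  [load 29/29]
  17 → side 5 (new)  [load 17/29]
  8 → side 5  [load 25/29]
5 tape sides opened.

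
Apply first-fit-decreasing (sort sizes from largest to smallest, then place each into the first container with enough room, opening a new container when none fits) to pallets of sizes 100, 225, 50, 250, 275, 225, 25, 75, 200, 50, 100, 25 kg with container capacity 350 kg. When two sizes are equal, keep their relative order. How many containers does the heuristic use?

Sorted descending: 275, 250, 225, 225, 200, 100, 100, 75, 50, 50, 25, 25.
  275 → container 1 (new)  [load 275/350]
  250 → container 2 (new)  [load 250/350]
  225 → container 3 (new)  [load 225/350]
  225 → container 4 (new)  [load 225/350]
  200 → container 5 (new)  [load 200/350]
  100 → container 2  [load 350/350]
  100 → container 3  [load 325/350]
  75 → container 1  [load 350/350]
  50 → container 4  [load 275/350]
  50 → container 4  [load 325/350]
  25 → container 3  [load 350/350]
  25 → container 4  [load 350/350]
5 containers opened.

5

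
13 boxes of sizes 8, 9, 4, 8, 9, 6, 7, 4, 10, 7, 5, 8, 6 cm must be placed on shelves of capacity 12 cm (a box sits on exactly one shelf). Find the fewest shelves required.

9

Total = 10 + 9 + 9 + 8 + 8 + 8 + 7 + 7 + 6 + 6 + 5 + 4 + 4 = 91 cm.
Lower bound: ⌈91/12⌉ = 8 shelves.
A packing using 9 shelves:
  shelf 1: 10 = 10
  shelf 2: 9 = 9
  shelf 3: 9 = 9
  shelf 4: 8 + 4 = 12
  shelf 5: 8 + 4 = 12
  shelf 6: 8 = 8
  shelf 7: 7 + 5 = 12
  shelf 8: 7 = 7
  shelf 9: 6 + 6 = 12
No arrangement into 8 shelves stays within capacity, so 9 is optimal.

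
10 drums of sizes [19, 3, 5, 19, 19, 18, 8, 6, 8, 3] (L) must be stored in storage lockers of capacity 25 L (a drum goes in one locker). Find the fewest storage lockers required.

5

Total = 19 + 19 + 19 + 18 + 8 + 8 + 6 + 5 + 3 + 3 = 108 L.
Lower bound: ⌈108/25⌉ = 5 storage lockers.
A packing using 5 storage lockers:
  locker 1: 19 + 6 = 25
  locker 2: 19 + 5 = 24
  locker 3: 19 + 3 + 3 = 25
  locker 4: 18 = 18
  locker 5: 8 + 8 = 16
This matches the lower bound, so 5 is optimal.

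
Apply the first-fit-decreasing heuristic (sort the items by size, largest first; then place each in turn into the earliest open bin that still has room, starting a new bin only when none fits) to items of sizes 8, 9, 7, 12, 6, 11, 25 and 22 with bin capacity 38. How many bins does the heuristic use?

3

Sorted descending: 25, 22, 12, 11, 9, 8, 7, 6.
  25 → bin 1 (new)  [load 25/38]
  22 → bin 2 (new)  [load 22/38]
  12 → bin 1  [load 37/38]
  11 → bin 2  [load 33/38]
  9 → bin 3 (new)  [load 9/38]
  8 → bin 3  [load 17/38]
  7 → bin 3  [load 24/38]
  6 → bin 3  [load 30/38]
3 bins opened.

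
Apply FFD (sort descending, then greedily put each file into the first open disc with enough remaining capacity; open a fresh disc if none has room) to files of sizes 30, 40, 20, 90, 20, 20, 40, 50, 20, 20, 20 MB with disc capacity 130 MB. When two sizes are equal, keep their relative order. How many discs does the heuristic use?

Sorted descending: 90, 50, 40, 40, 30, 20, 20, 20, 20, 20, 20.
  90 → disc 1 (new)  [load 90/130]
  50 → disc 2 (new)  [load 50/130]
  40 → disc 1  [load 130/130]
  40 → disc 2  [load 90/130]
  30 → disc 2  [load 120/130]
  20 → disc 3 (new)  [load 20/130]
  20 → disc 3  [load 40/130]
  20 → disc 3  [load 60/130]
  20 → disc 3  [load 80/130]
  20 → disc 3  [load 100/130]
  20 → disc 3  [load 120/130]
3 discs opened.

3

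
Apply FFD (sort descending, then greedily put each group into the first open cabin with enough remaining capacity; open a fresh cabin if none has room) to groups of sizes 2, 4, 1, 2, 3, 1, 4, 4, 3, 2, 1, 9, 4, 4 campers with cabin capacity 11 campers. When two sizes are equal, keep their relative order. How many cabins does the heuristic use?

4

Sorted descending: 9, 4, 4, 4, 4, 4, 3, 3, 2, 2, 2, 1, 1, 1.
  9 → cabin 1 (new)  [load 9/11]
  4 → cabin 2 (new)  [load 4/11]
  4 → cabin 2  [load 8/11]
  4 → cabin 3 (new)  [load 4/11]
  4 → cabin 3  [load 8/11]
  4 → cabin 4 (new)  [load 4/11]
  3 → cabin 2  [load 11/11]
  3 → cabin 3  [load 11/11]
  2 → cabin 1  [load 11/11]
  2 → cabin 4  [load 6/11]
  2 → cabin 4  [load 8/11]
  1 → cabin 4  [load 9/11]
  1 → cabin 4  [load 10/11]
  1 → cabin 4  [load 11/11]
4 cabins opened.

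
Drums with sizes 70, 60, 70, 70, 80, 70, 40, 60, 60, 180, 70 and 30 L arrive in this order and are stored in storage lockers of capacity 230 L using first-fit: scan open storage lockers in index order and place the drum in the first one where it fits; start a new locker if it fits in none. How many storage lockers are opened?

  70 → locker 1 (new)  [load 70/230]
  60 → locker 1  [load 130/230]
  70 → locker 1  [load 200/230]
  70 → locker 2 (new)  [load 70/230]
  80 → locker 2  [load 150/230]
  70 → locker 2  [load 220/230]
  40 → locker 3 (new)  [load 40/230]
  60 → locker 3  [load 100/230]
  60 → locker 3  [load 160/230]
  180 → locker 4 (new)  [load 180/230]
  70 → locker 3  [load 230/230]
  30 → locker 1  [load 230/230]
4 storage lockers opened.

4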